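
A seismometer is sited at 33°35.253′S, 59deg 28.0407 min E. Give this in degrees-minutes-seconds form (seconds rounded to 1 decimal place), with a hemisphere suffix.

33°35′15.2″ S, 59°28′2.4″ E

Lat: fractional minutes 0.25300 × 60 = 15.180″
Lon: fractional minutes 0.04070 × 60 = 2.442″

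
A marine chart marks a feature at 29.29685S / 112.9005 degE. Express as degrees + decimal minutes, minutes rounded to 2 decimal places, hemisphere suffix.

Latitude: 29° + 0.296850 × 60 = 29° 17.8110′
Longitude: minutes = (112.900500 − 112) × 60 = 54.0300

29° 17.81′ S, 112° 54.03′ E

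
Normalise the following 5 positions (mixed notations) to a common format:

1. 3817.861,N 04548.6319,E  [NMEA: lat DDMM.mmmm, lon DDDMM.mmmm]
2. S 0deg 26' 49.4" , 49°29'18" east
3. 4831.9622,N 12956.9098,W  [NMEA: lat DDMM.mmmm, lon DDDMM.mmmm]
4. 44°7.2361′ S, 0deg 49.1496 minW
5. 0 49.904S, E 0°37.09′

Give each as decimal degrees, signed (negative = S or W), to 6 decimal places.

Point 1:
  Latitude: degrees = first 2 digits = 38, minutes = 17.861; 38 + 17.861/60 = 38.2976833
  N ⇒ keep positive
  Lon: split at 3 digits → 045° and 48.6319′; 45 + 48.6319/60 = 45.8105317
  E ⇒ keep positive
Point 2:
  Latitude: 0 + 26/60 + 49.4/3600 = 0.4470556
  S → negative
  Lon: 29′ + 18″ = 29.30000′; 49 + 29.30000/60 = 49.4883333
  E → positive
Point 3:
  Latitude: split at 2 digits → 48° and 31.9622′; 48 + 31.9622/60 = 48.5327033
  N → positive
  Longitude: degrees = first 3 digits = 129, minutes = 56.9098; 129 + 56.9098/60 = 129.9484967
  W → negative
Point 4:
  Latitude: 44 + 7.2361/60 = 44.1206017
  S → negative
  Longitude: 49.1496′ = 0.819160°; total 0.8191600
  W ⇒ negate
Point 5:
  Latitude: 0 + 49.904/60 = 0.8317333
  hemisphere S, so the sign is −
  Lon: 37.09′ = 0.618167°; total 0.6181667
  E ⇒ keep positive

1. 38.297683, 45.810532
2. -0.447056, 49.488333
3. 48.532703, -129.948497
4. -44.120602, -0.819160
5. -0.831733, 0.618167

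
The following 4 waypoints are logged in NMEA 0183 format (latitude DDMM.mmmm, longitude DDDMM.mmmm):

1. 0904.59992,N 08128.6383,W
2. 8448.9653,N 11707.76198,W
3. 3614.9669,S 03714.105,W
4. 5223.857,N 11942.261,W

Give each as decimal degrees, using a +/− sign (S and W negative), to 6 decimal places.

Point 1:
  Lat: split at 2 digits → 09° and 4.59992′; 9 + 4.59992/60 = 9.0766653
  N ⇒ keep positive
  Longitude: split at 3 digits → 081° and 28.6383′; 81 + 28.6383/60 = 81.4773050
  hemisphere W, so the sign is −
Point 2:
  Latitude: degrees = first 2 digits = 84, minutes = 48.9653; 84 + 48.9653/60 = 84.8160883
  N ⇒ keep positive
  Longitude: split at 3 digits → 117° and 7.76198′; 117 + 7.76198/60 = 117.1293663
  W → negative
Point 3:
  φ: degrees = first 2 digits = 36, minutes = 14.9669; 36 + 14.9669/60 = 36.2494483
  S ⇒ negate
  Lon: degrees = first 3 digits = 37, minutes = 14.105; 37 + 14.105/60 = 37.2350833
  hemisphere W, so the sign is −
Point 4:
  Latitude: split at 2 digits → 52° and 23.857′; 52 + 23.857/60 = 52.3976167
  N ⇒ keep positive
  Lon: degrees = first 3 digits = 119, minutes = 42.261; 119 + 42.261/60 = 119.7043500
  hemisphere W, so the sign is −

1. 9.076665, -81.477305
2. 84.816088, -117.129366
3. -36.249448, -37.235083
4. 52.397617, -119.704350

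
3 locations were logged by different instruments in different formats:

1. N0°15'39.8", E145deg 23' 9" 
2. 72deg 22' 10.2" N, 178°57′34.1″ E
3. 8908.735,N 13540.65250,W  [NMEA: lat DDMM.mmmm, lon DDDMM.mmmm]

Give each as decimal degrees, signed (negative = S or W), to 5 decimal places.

1. 0.26106, 145.38583
2. 72.36950, 178.95947
3. 89.14558, -135.67754

Point 1:
  φ: 0° + 15/60 + 39.8/3600 = 0 + 0.250000 + 0.011056 = 0.261056
  N ⇒ keep positive
  λ: 145 + 23/60 + 9/3600 = 145.385833
  E ⇒ keep positive
Point 2:
  Latitude: 72° + 22/60 + 10.2/3600 = 72 + 0.366667 + 0.002833 = 72.369500
  N ⇒ keep positive
  Lon: 57′ + 34.1″ = 57.56833′; 178 + 57.56833/60 = 178.959472
  E → positive
Point 3:
  φ: degrees = first 2 digits = 89, minutes = 8.735; 89 + 8.735/60 = 89.145583
  N ⇒ keep positive
  Lon: degrees = first 3 digits = 135, minutes = 40.6525; 135 + 40.6525/60 = 135.677542
  W → negative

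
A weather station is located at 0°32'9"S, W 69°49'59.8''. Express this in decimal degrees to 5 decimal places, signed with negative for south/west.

-0.53583, -69.83328

Latitude: 0° + 32/60 + 9/3600 = 0 + 0.533333 + 0.002500 = 0.535833
S ⇒ negate
Lon: 69° + 49/60 + 59.8/3600 = 69 + 0.816667 + 0.016611 = 69.833278
hemisphere W, so the sign is −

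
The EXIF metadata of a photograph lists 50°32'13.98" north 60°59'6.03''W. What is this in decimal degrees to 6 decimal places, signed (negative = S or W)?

50.537217, -60.985008

Lat: 50 + 32/60 + 13.98/3600 = 50.5372167
N ⇒ keep positive
Longitude: 60° + 59/60 + 6.03/3600 = 60 + 0.983333 + 0.001675 = 60.9850083
W ⇒ negate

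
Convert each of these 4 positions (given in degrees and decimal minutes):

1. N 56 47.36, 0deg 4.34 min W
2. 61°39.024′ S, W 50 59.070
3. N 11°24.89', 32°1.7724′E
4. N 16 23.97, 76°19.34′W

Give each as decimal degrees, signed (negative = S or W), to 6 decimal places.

1. 56.789333, -0.072333
2. -61.650400, -50.984500
3. 11.414833, 32.029540
4. 16.399500, -76.322333

Point 1:
  Lat: 47.36′ = 0.789333°; total 56.7893333
  N ⇒ keep positive
  Lon: 0 + 4.34/60 = 0.0723333
  hemisphere W, so the sign is −
Point 2:
  φ: 61 + 39.024/60 = 61.6504000
  hemisphere S, so the sign is −
  Longitude: 59.07′ = 0.984500°; total 50.9845000
  W ⇒ negate
Point 3:
  Latitude: 24.89′ = 0.414833°; total 11.4148333
  N → positive
  λ: 32 + 1.7724/60 = 32.0295400
  E → positive
Point 4:
  Lat: 23.97′ = 0.399500°; total 16.3995000
  N → positive
  λ: 76 + 19.34/60 = 76.3223333
  W ⇒ negate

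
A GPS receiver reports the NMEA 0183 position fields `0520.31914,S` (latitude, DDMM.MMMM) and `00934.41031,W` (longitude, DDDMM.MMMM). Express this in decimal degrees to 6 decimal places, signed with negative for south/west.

φ: degrees = first 2 digits = 5, minutes = 20.31914; 5 + 20.31914/60 = 5.3386523
hemisphere S, so the sign is −
Lon: split at 3 digits → 009° and 34.41031′; 9 + 34.41031/60 = 9.5735052
W → negative

-5.338652, -9.573505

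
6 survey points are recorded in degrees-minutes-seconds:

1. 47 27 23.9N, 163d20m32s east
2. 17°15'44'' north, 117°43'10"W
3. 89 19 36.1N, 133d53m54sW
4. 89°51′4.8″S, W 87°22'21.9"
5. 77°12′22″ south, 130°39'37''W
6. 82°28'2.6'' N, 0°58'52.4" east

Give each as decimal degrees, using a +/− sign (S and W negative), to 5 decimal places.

Point 1:
  Latitude: 47° + 27/60 + 23.9/3600 = 47 + 0.450000 + 0.006639 = 47.456639
  N ⇒ keep positive
  Longitude: 163 + 20/60 + 32/3600 = 163.342222
  E → positive
Point 2:
  Latitude: 17° + 15/60 + 44/3600 = 17 + 0.250000 + 0.012222 = 17.262222
  N ⇒ keep positive
  λ: 117 + 43/60 + 10/3600 = 117.719444
  hemisphere W, so the sign is −
Point 3:
  Lat: 19′ + 36.1″ = 19.60167′; 89 + 19.60167/60 = 89.326694
  N → positive
  λ: 133 + 53/60 + 54/3600 = 133.898333
  hemisphere W, so the sign is −
Point 4:
  Latitude: 89° + 51/60 + 4.8/3600 = 89 + 0.850000 + 0.001333 = 89.851333
  S ⇒ negate
  Longitude: 22′ + 21.9″ = 22.36500′; 87 + 22.36500/60 = 87.372750
  W ⇒ negate
Point 5:
  Lat: 77 + 12/60 + 22/3600 = 77.206111
  hemisphere S, so the sign is −
  Lon: 39′ + 37″ = 39.61667′; 130 + 39.61667/60 = 130.660278
  hemisphere W, so the sign is −
Point 6:
  Latitude: 28′ + 2.6″ = 28.04333′; 82 + 28.04333/60 = 82.467389
  N → positive
  λ: 0 + 58/60 + 52.4/3600 = 0.981222
  E ⇒ keep positive

1. 47.45664, 163.34222
2. 17.26222, -117.71944
3. 89.32669, -133.89833
4. -89.85133, -87.37275
5. -77.20611, -130.66028
6. 82.46739, 0.98122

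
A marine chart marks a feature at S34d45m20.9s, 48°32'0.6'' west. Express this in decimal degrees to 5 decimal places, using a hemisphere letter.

Latitude: 34° + 45/60 + 20.9/3600 = 34 + 0.750000 + 0.005806 = 34.755806
λ: 32′ + 0.6″ = 32.01000′; 48 + 32.01000/60 = 48.533500

34.75581° S, 48.53350° W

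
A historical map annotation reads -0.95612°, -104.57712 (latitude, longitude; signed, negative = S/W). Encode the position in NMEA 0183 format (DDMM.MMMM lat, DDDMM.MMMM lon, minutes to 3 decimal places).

Latitude is negative → S; |value| = 0.956120
Lat: 0° + 0.956120 × 60 = 0° 57.36720′
Longitude is negative → W; |value| = 104.577120
Lon: 104° + 0.577120 × 60 = 104° 34.62720′

0057.367,S / 10434.627,W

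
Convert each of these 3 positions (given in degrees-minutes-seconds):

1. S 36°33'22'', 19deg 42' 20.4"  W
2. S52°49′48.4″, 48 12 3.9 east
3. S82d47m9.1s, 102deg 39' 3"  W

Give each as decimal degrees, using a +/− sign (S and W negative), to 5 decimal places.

Point 1:
  Latitude: 33′ + 22″ = 33.36667′; 36 + 33.36667/60 = 36.556111
  hemisphere S, so the sign is −
  Lon: 42′ + 20.4″ = 42.34000′; 19 + 42.34000/60 = 19.705667
  W → negative
Point 2:
  Lat: 52° + 49/60 + 48.4/3600 = 52 + 0.816667 + 0.013444 = 52.830111
  hemisphere S, so the sign is −
  λ: 48° + 12/60 + 3.9/3600 = 48 + 0.200000 + 0.001083 = 48.201083
  E ⇒ keep positive
Point 3:
  Latitude: 82 + 47/60 + 9.1/3600 = 82.785861
  S → negative
  Lon: 39′ + 3″ = 39.05000′; 102 + 39.05000/60 = 102.650833
  hemisphere W, so the sign is −

1. -36.55611, -19.70567
2. -52.83011, 48.20108
3. -82.78586, -102.65083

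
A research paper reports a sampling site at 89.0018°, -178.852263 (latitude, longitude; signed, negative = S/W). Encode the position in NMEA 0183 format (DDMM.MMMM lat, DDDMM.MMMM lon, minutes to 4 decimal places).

φ: 89° + 0.001800 × 60 = 89° 0.108000′
Longitude is negative → W; |value| = 178.852263
Longitude: minutes = (178.852263 − 178) × 60 = 51.135780

8900.1080,N / 17851.1358,W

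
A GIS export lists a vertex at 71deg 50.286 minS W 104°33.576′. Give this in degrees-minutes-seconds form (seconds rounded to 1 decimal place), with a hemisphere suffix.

71°50′17.2″ S, 104°33′34.6″ W

φ: fractional minutes 0.28600 × 60 = 17.160″
Longitude: fractional minutes 0.57600 × 60 = 34.560″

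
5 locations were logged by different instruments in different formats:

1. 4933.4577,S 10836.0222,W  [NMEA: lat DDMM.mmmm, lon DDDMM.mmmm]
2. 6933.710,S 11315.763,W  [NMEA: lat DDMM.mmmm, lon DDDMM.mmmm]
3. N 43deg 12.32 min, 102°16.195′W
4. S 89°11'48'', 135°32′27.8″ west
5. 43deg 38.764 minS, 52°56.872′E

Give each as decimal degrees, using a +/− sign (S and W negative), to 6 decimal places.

Point 1:
  Lat: degrees = first 2 digits = 49, minutes = 33.4577; 49 + 33.4577/60 = 49.5576283
  S → negative
  λ: degrees = first 3 digits = 108, minutes = 36.0222; 108 + 36.0222/60 = 108.6003700
  W ⇒ negate
Point 2:
  Latitude: split at 2 digits → 69° and 33.71′; 69 + 33.71/60 = 69.5618333
  S → negative
  Longitude: degrees = first 3 digits = 113, minutes = 15.763; 113 + 15.763/60 = 113.2627167
  W ⇒ negate
Point 3:
  Lat: 43 + 12.32/60 = 43.2053333
  N ⇒ keep positive
  λ: 16.195′ = 0.269917°; total 102.2699167
  W → negative
Point 4:
  φ: 11′ + 48″ = 11.80000′; 89 + 11.80000/60 = 89.1966667
  S → negative
  λ: 135° + 32/60 + 27.8/3600 = 135 + 0.533333 + 0.007722 = 135.5410556
  hemisphere W, so the sign is −
Point 5:
  Latitude: 43 + 38.764/60 = 43.6460667
  S → negative
  Lon: 56.872′ = 0.947867°; total 52.9478667
  E → positive

1. -49.557628, -108.600370
2. -69.561833, -113.262717
3. 43.205333, -102.269917
4. -89.196667, -135.541056
5. -43.646067, 52.947867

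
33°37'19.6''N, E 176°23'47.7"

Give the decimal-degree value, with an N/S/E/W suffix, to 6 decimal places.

33.622111° N, 176.396583° E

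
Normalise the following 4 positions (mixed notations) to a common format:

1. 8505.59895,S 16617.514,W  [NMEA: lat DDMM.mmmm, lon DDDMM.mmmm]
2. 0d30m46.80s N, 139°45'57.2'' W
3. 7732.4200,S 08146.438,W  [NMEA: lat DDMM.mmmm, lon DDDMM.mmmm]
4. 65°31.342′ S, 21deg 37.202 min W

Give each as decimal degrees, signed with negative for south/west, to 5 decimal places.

1. -85.09332, -166.29190
2. 0.51300, -139.76589
3. -77.54033, -81.77397
4. -65.52237, -21.62003

Point 1:
  φ: split at 2 digits → 85° and 5.59895′; 85 + 5.59895/60 = 85.093316
  S → negative
  λ: degrees = first 3 digits = 166, minutes = 17.514; 166 + 17.514/60 = 166.291900
  W → negative
Point 2:
  Latitude: 0 + 30/60 + 46.8/3600 = 0.513000
  N ⇒ keep positive
  Lon: 139 + 45/60 + 57.2/3600 = 139.765889
  W ⇒ negate
Point 3:
  Lat: split at 2 digits → 77° and 32.42′; 77 + 32.42/60 = 77.540333
  S ⇒ negate
  λ: split at 3 digits → 081° and 46.438′; 81 + 46.438/60 = 81.773967
  hemisphere W, so the sign is −
Point 4:
  φ: 31.342′ = 0.522367°; total 65.522367
  S → negative
  Longitude: 37.202′ = 0.620033°; total 21.620033
  hemisphere W, so the sign is −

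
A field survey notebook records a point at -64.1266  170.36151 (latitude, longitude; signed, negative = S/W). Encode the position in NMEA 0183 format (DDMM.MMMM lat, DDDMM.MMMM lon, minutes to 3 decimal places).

6407.596,S / 17021.691,E

Latitude is negative → S; |value| = 64.126600
Lat: minutes = (64.126600 − 64) × 60 = 7.59600
Longitude: fractional part 0.361510 → 21.69060 minutes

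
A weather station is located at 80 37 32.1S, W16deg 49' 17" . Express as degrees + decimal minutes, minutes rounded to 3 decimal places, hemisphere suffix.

Latitude: seconds/60 = 0.53500; minutes = 37 + 0.53500 = 37.53500
Longitude: seconds/60 = 0.28333; minutes = 49 + 0.28333 = 49.28333

80° 37.535′ S, 16° 49.283′ W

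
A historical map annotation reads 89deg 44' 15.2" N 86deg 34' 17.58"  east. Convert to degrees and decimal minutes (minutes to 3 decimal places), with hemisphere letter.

89° 44.253′ N, 86° 34.293′ E

Lat: 44 + 15.2/60 = 44.25333′
λ: 34 + 17.58/60 = 34.29300′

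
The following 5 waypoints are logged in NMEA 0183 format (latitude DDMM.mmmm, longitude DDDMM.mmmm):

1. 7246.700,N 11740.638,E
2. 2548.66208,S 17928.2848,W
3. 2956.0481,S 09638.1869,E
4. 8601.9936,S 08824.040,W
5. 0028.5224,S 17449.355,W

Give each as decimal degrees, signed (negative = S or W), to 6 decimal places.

1. 72.778333, 117.677300
2. -25.811035, -179.471413
3. -29.934135, 96.636448
4. -86.033227, -88.400667
5. -0.475373, -174.822583

Point 1:
  Latitude: degrees = first 2 digits = 72, minutes = 46.7; 72 + 46.7/60 = 72.7783333
  N ⇒ keep positive
  λ: split at 3 digits → 117° and 40.638′; 117 + 40.638/60 = 117.6773000
  E → positive
Point 2:
  φ: degrees = first 2 digits = 25, minutes = 48.66208; 25 + 48.66208/60 = 25.8110347
  S → negative
  λ: split at 3 digits → 179° and 28.2848′; 179 + 28.2848/60 = 179.4714133
  hemisphere W, so the sign is −
Point 3:
  φ: degrees = first 2 digits = 29, minutes = 56.0481; 29 + 56.0481/60 = 29.9341350
  hemisphere S, so the sign is −
  Longitude: split at 3 digits → 096° and 38.1869′; 96 + 38.1869/60 = 96.6364483
  E → positive
Point 4:
  φ: degrees = first 2 digits = 86, minutes = 1.9936; 86 + 1.9936/60 = 86.0332267
  S → negative
  Longitude: degrees = first 3 digits = 88, minutes = 24.04; 88 + 24.04/60 = 88.4006667
  hemisphere W, so the sign is −
Point 5:
  φ: split at 2 digits → 00° and 28.5224′; 0 + 28.5224/60 = 0.4753733
  S ⇒ negate
  Longitude: degrees = first 3 digits = 174, minutes = 49.355; 174 + 49.355/60 = 174.8225833
  W ⇒ negate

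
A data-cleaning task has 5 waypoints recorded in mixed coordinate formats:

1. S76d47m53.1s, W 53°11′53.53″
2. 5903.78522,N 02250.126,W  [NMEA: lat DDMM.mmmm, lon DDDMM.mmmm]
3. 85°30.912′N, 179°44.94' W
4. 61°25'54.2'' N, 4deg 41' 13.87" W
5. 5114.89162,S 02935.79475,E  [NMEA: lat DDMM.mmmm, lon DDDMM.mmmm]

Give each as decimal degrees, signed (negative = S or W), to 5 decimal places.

1. -76.79808, -53.19820
2. 59.06309, -22.83543
3. 85.51520, -179.74900
4. 61.43172, -4.68719
5. -51.24819, 29.59658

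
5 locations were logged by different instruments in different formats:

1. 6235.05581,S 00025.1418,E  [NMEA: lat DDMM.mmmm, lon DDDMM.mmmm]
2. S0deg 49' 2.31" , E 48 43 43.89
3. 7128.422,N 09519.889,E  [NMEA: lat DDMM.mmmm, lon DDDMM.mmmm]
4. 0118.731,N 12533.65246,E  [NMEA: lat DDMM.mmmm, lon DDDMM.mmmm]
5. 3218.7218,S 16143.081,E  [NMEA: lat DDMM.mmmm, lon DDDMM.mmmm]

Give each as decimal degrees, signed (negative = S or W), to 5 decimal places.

Point 1:
  Latitude: degrees = first 2 digits = 62, minutes = 35.05581; 62 + 35.05581/60 = 62.584264
  S → negative
  Lon: degrees = first 3 digits = 0, minutes = 25.1418; 0 + 25.1418/60 = 0.419030
  E ⇒ keep positive
Point 2:
  Latitude: 49′ + 2.31″ = 49.03850′; 0 + 49.03850/60 = 0.817308
  hemisphere S, so the sign is −
  λ: 48 + 43/60 + 43.89/3600 = 48.728858
  E → positive
Point 3:
  Lat: split at 2 digits → 71° and 28.422′; 71 + 28.422/60 = 71.473700
  N → positive
  Lon: degrees = first 3 digits = 95, minutes = 19.889; 95 + 19.889/60 = 95.331483
  E → positive
Point 4:
  Latitude: split at 2 digits → 01° and 18.731′; 1 + 18.731/60 = 1.312183
  N → positive
  λ: degrees = first 3 digits = 125, minutes = 33.65246; 125 + 33.65246/60 = 125.560874
  E → positive
Point 5:
  Lat: degrees = first 2 digits = 32, minutes = 18.7218; 32 + 18.7218/60 = 32.312030
  S → negative
  Longitude: split at 3 digits → 161° and 43.081′; 161 + 43.081/60 = 161.718017
  E → positive

1. -62.58426, 0.41903
2. -0.81731, 48.72886
3. 71.47370, 95.33148
4. 1.31218, 125.56087
5. -32.31203, 161.71802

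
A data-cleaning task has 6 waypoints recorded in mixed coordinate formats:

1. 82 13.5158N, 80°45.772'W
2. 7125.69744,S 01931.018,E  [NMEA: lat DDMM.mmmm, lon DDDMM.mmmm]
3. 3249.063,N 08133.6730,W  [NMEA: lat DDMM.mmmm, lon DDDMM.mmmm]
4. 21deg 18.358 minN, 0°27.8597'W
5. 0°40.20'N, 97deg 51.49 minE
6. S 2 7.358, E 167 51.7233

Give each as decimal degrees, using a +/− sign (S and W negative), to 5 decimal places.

Point 1:
  φ: 82 + 13.5158/60 = 82.225263
  N ⇒ keep positive
  Lon: 45.772′ = 0.762867°; total 80.762867
  W ⇒ negate
Point 2:
  φ: degrees = first 2 digits = 71, minutes = 25.69744; 71 + 25.69744/60 = 71.428291
  S ⇒ negate
  Lon: degrees = first 3 digits = 19, minutes = 31.018; 19 + 31.018/60 = 19.516967
  E ⇒ keep positive
Point 3:
  Lat: degrees = first 2 digits = 32, minutes = 49.063; 32 + 49.063/60 = 32.817717
  N → positive
  Lon: degrees = first 3 digits = 81, minutes = 33.673; 81 + 33.673/60 = 81.561217
  hemisphere W, so the sign is −
Point 4:
  φ: 18.358′ = 0.305967°; total 21.305967
  N → positive
  λ: 0 + 27.8597/60 = 0.464328
  W → negative
Point 5:
  φ: 40.2′ = 0.670000°; total 0.670000
  N → positive
  Longitude: 97 + 51.49/60 = 97.858167
  E → positive
Point 6:
  Latitude: 7.358′ = 0.122633°; total 2.122633
  S → negative
  Longitude: 167 + 51.7233/60 = 167.862055
  E ⇒ keep positive

1. 82.22526, -80.76287
2. -71.42829, 19.51697
3. 32.81772, -81.56122
4. 21.30597, -0.46433
5. 0.67000, 97.85817
6. -2.12263, 167.86206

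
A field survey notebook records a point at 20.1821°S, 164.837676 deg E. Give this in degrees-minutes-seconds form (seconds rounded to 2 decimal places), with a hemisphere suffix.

20°10′55.56″ S, 164°50′15.63″ E

Lat: whole degrees 20; 10.92600′ → 10′ and 55.5600″
λ: whole degrees 164; 50.26056′ → 50′ and 15.6336″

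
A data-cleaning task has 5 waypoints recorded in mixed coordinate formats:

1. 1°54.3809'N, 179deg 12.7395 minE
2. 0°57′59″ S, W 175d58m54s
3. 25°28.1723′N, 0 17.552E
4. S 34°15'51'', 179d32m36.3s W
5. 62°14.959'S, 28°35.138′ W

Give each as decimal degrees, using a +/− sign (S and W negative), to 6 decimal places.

Point 1:
  Latitude: 1 + 54.3809/60 = 1.9063483
  N ⇒ keep positive
  Lon: 179 + 12.7395/60 = 179.2123250
  E → positive
Point 2:
  Latitude: 0 + 57/60 + 59/3600 = 0.9663889
  hemisphere S, so the sign is −
  Longitude: 58′ + 54″ = 58.90000′; 175 + 58.90000/60 = 175.9816667
  W → negative
Point 3:
  Lat: 25 + 28.1723/60 = 25.4695383
  N ⇒ keep positive
  Longitude: 0 + 17.552/60 = 0.2925333
  E → positive
Point 4:
  φ: 34 + 15/60 + 51/3600 = 34.2641667
  hemisphere S, so the sign is −
  λ: 32′ + 36.3″ = 32.60500′; 179 + 32.60500/60 = 179.5434167
  W → negative
Point 5:
  φ: 14.959′ = 0.249317°; total 62.2493167
  S ⇒ negate
  Longitude: 35.138′ = 0.585633°; total 28.5856333
  hemisphere W, so the sign is −

1. 1.906348, 179.212325
2. -0.966389, -175.981667
3. 25.469538, 0.292533
4. -34.264167, -179.543417
5. -62.249317, -28.585633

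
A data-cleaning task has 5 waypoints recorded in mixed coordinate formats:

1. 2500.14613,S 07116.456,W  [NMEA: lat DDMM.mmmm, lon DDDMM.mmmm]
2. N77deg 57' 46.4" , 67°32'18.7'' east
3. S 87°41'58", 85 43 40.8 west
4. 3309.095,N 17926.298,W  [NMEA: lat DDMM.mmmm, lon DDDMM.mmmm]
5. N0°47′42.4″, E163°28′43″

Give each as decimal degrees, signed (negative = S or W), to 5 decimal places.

1. -25.00244, -71.27427
2. 77.96289, 67.53853
3. -87.69944, -85.72800
4. 33.15158, -179.43830
5. 0.79511, 163.47861

Point 1:
  Latitude: degrees = first 2 digits = 25, minutes = 0.14613; 25 + 0.14613/60 = 25.002436
  S → negative
  Longitude: degrees = first 3 digits = 71, minutes = 16.456; 71 + 16.456/60 = 71.274267
  W ⇒ negate
Point 2:
  Lat: 77 + 57/60 + 46.4/3600 = 77.962889
  N ⇒ keep positive
  λ: 32′ + 18.7″ = 32.31167′; 67 + 32.31167/60 = 67.538528
  E ⇒ keep positive
Point 3:
  Lat: 87° + 41/60 + 58/3600 = 87 + 0.683333 + 0.016111 = 87.699444
  hemisphere S, so the sign is −
  λ: 85° + 43/60 + 40.8/3600 = 85 + 0.716667 + 0.011333 = 85.728000
  W → negative
Point 4:
  φ: split at 2 digits → 33° and 9.095′; 33 + 9.095/60 = 33.151583
  N → positive
  Longitude: degrees = first 3 digits = 179, minutes = 26.298; 179 + 26.298/60 = 179.438300
  W → negative
Point 5:
  Latitude: 47′ + 42.4″ = 47.70667′; 0 + 47.70667/60 = 0.795111
  N → positive
  Longitude: 28′ + 43″ = 28.71667′; 163 + 28.71667/60 = 163.478611
  E ⇒ keep positive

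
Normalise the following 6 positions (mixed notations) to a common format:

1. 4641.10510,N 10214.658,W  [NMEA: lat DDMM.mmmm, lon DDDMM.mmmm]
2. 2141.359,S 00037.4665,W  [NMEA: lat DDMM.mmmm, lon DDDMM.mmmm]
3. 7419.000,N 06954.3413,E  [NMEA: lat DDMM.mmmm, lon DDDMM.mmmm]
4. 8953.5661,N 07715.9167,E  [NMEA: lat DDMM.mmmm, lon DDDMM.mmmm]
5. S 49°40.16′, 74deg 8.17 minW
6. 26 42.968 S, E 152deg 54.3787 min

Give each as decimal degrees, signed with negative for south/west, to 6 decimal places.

1. 46.685085, -102.244300
2. -21.689317, -0.624442
3. 74.316667, 69.905688
4. 89.892768, 77.265278
5. -49.669333, -74.136167
6. -26.716133, 152.906312

Point 1:
  φ: degrees = first 2 digits = 46, minutes = 41.1051; 46 + 41.1051/60 = 46.6850850
  N → positive
  λ: degrees = first 3 digits = 102, minutes = 14.658; 102 + 14.658/60 = 102.2443000
  hemisphere W, so the sign is −
Point 2:
  φ: degrees = first 2 digits = 21, minutes = 41.359; 21 + 41.359/60 = 21.6893167
  S ⇒ negate
  Longitude: split at 3 digits → 000° and 37.4665′; 0 + 37.4665/60 = 0.6244417
  W ⇒ negate
Point 3:
  φ: split at 2 digits → 74° and 19′; 74 + 19/60 = 74.3166667
  N → positive
  λ: degrees = first 3 digits = 69, minutes = 54.3413; 69 + 54.3413/60 = 69.9056883
  E → positive
Point 4:
  Latitude: degrees = first 2 digits = 89, minutes = 53.5661; 89 + 53.5661/60 = 89.8927683
  N → positive
  λ: split at 3 digits → 077° and 15.9167′; 77 + 15.9167/60 = 77.2652783
  E ⇒ keep positive
Point 5:
  φ: 49 + 40.16/60 = 49.6693333
  S ⇒ negate
  Lon: 74 + 8.17/60 = 74.1361667
  hemisphere W, so the sign is −
Point 6:
  φ: 42.968′ = 0.716133°; total 26.7161333
  S → negative
  Lon: 54.3787′ = 0.906312°; total 152.9063117
  E ⇒ keep positive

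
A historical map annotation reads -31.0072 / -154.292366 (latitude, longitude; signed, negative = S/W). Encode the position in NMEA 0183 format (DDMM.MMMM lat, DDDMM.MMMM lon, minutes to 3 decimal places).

3100.432,S / 15417.542,W

Latitude is negative → S; |value| = 31.007200
Lat: fractional part 0.007200 → 0.43200 minutes
Longitude is negative → W; |value| = 154.292366
Longitude: minutes = (154.292366 − 154) × 60 = 17.54196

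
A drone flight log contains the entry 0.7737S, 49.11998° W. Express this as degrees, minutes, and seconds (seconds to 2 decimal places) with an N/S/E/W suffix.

Latitude: 0.773700 × 60 = 46.42200′ → 46′, remainder × 60 = 25.3200″
λ: 0.119980 × 60 = 7.19880′ → 7′, remainder × 60 = 11.9280″

0°46′25.32″ S, 49°07′11.93″ W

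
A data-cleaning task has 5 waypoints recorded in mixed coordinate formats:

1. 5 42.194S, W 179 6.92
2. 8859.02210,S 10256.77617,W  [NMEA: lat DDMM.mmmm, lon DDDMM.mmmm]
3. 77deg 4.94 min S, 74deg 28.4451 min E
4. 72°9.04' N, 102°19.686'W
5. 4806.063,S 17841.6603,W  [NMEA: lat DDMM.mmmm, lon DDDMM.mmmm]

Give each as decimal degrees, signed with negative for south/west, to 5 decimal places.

Point 1:
  φ: 5 + 42.194/60 = 5.703233
  S ⇒ negate
  λ: 179 + 6.92/60 = 179.115333
  hemisphere W, so the sign is −
Point 2:
  Lat: degrees = first 2 digits = 88, minutes = 59.0221; 88 + 59.0221/60 = 88.983702
  S → negative
  Lon: degrees = first 3 digits = 102, minutes = 56.77617; 102 + 56.77617/60 = 102.946270
  hemisphere W, so the sign is −
Point 3:
  Latitude: 77 + 4.94/60 = 77.082333
  S ⇒ negate
  Longitude: 74 + 28.4451/60 = 74.474085
  E → positive
Point 4:
  φ: 72 + 9.04/60 = 72.150667
  N ⇒ keep positive
  Longitude: 102 + 19.686/60 = 102.328100
  hemisphere W, so the sign is −
Point 5:
  Lat: degrees = first 2 digits = 48, minutes = 6.063; 48 + 6.063/60 = 48.101050
  hemisphere S, so the sign is −
  Lon: split at 3 digits → 178° and 41.6603′; 178 + 41.6603/60 = 178.694338
  W → negative

1. -5.70323, -179.11533
2. -88.98370, -102.94627
3. -77.08233, 74.47409
4. 72.15067, -102.32810
5. -48.10105, -178.69434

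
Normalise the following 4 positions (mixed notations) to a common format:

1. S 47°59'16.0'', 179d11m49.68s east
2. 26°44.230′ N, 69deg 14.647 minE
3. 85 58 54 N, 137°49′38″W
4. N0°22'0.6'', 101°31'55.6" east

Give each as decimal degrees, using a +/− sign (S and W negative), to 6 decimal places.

Point 1:
  Lat: 59′ + 16″ = 59.26667′; 47 + 59.26667/60 = 47.9877778
  hemisphere S, so the sign is −
  Longitude: 11′ + 49.68″ = 11.82800′; 179 + 11.82800/60 = 179.1971333
  E → positive
Point 2:
  Latitude: 44.23′ = 0.737167°; total 26.7371667
  N → positive
  Longitude: 14.647′ = 0.244117°; total 69.2441167
  E → positive
Point 3:
  φ: 85° + 58/60 + 54/3600 = 85 + 0.966667 + 0.015000 = 85.9816667
  N ⇒ keep positive
  Lon: 49′ + 38″ = 49.63333′; 137 + 49.63333/60 = 137.8272222
  W ⇒ negate
Point 4:
  φ: 0 + 22/60 + 0.6/3600 = 0.3668333
  N → positive
  Longitude: 101 + 31/60 + 55.6/3600 = 101.5321111
  E → positive

1. -47.987778, 179.197133
2. 26.737167, 69.244117
3. 85.981667, -137.827222
4. 0.366833, 101.532111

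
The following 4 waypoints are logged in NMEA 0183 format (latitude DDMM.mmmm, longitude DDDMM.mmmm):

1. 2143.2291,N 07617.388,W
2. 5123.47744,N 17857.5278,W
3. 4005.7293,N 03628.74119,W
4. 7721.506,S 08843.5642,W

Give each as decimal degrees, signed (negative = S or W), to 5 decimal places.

Point 1:
  Lat: degrees = first 2 digits = 21, minutes = 43.2291; 21 + 43.2291/60 = 21.720485
  N → positive
  Longitude: split at 3 digits → 076° and 17.388′; 76 + 17.388/60 = 76.289800
  W ⇒ negate
Point 2:
  φ: split at 2 digits → 51° and 23.47744′; 51 + 23.47744/60 = 51.391291
  N ⇒ keep positive
  Longitude: degrees = first 3 digits = 178, minutes = 57.5278; 178 + 57.5278/60 = 178.958797
  W ⇒ negate
Point 3:
  φ: degrees = first 2 digits = 40, minutes = 5.7293; 40 + 5.7293/60 = 40.095488
  N → positive
  λ: degrees = first 3 digits = 36, minutes = 28.74119; 36 + 28.74119/60 = 36.479020
  W ⇒ negate
Point 4:
  Lat: degrees = first 2 digits = 77, minutes = 21.506; 77 + 21.506/60 = 77.358433
  S ⇒ negate
  λ: split at 3 digits → 088° and 43.5642′; 88 + 43.5642/60 = 88.726070
  W ⇒ negate

1. 21.72049, -76.28980
2. 51.39129, -178.95880
3. 40.09549, -36.47902
4. -77.35843, -88.72607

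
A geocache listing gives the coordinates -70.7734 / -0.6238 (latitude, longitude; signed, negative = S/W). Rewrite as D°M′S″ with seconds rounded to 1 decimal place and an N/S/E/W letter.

Latitude is negative → S; |value| = 70.773400
φ: whole degrees 70; 46.40400′ → 46′ and 24.240″
Longitude is negative → W; |value| = 0.623800
λ: whole degrees 0; 37.42800′ → 37′ and 25.680″

70°46′24.2″ S, 0°37′25.7″ W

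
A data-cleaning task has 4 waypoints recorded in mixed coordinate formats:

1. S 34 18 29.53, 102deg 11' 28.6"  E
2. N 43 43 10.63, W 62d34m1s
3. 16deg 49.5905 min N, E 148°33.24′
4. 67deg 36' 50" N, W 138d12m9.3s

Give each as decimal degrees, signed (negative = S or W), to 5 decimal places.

1. -34.30820, 102.19128
2. 43.71962, -62.56694
3. 16.82651, 148.55400
4. 67.61389, -138.20258

Point 1:
  φ: 18′ + 29.53″ = 18.49217′; 34 + 18.49217/60 = 34.308203
  hemisphere S, so the sign is −
  Longitude: 11′ + 28.6″ = 11.47667′; 102 + 11.47667/60 = 102.191278
  E ⇒ keep positive
Point 2:
  Latitude: 43 + 43/60 + 10.63/3600 = 43.719619
  N → positive
  Lon: 62° + 34/60 + 1/3600 = 62 + 0.566667 + 0.000278 = 62.566944
  W → negative
Point 3:
  Latitude: 16 + 49.5905/60 = 16.826508
  N ⇒ keep positive
  Lon: 33.24′ = 0.554000°; total 148.554000
  E ⇒ keep positive
Point 4:
  φ: 36′ + 50″ = 36.83333′; 67 + 36.83333/60 = 67.613889
  N → positive
  Lon: 12′ + 9.3″ = 12.15500′; 138 + 12.15500/60 = 138.202583
  W ⇒ negate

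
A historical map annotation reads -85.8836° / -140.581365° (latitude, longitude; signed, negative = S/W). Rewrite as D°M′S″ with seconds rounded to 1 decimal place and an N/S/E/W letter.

Latitude is negative → S; |value| = 85.883600
φ: whole degrees 85; 53.01600′ → 53′ and 0.960″
Longitude is negative → W; |value| = 140.581365
λ: whole degrees 140; 34.88190′ → 34′ and 52.914″

85°53′1.0″ S, 140°34′52.9″ W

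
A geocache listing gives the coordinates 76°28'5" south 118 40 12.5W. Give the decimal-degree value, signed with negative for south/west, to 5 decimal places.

φ: 76 + 28/60 + 5/3600 = 76.468056
hemisphere S, so the sign is −
Longitude: 118 + 40/60 + 12.5/3600 = 118.670139
W ⇒ negate

-76.46806, -118.67014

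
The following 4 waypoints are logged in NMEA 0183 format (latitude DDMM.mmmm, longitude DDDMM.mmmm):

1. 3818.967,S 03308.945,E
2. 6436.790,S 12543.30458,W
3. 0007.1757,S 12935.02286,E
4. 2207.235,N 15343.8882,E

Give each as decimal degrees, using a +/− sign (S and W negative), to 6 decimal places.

1. -38.316117, 33.149083
2. -64.613167, -125.721743
3. -0.119595, 129.583714
4. 22.120583, 153.731470

Point 1:
  Lat: split at 2 digits → 38° and 18.967′; 38 + 18.967/60 = 38.3161167
  S → negative
  λ: split at 3 digits → 033° and 8.945′; 33 + 8.945/60 = 33.1490833
  E → positive
Point 2:
  Latitude: degrees = first 2 digits = 64, minutes = 36.79; 64 + 36.79/60 = 64.6131667
  S ⇒ negate
  Lon: degrees = first 3 digits = 125, minutes = 43.30458; 125 + 43.30458/60 = 125.7217430
  W → negative
Point 3:
  Latitude: split at 2 digits → 00° and 7.1757′; 0 + 7.1757/60 = 0.1195950
  hemisphere S, so the sign is −
  Longitude: split at 3 digits → 129° and 35.02286′; 129 + 35.02286/60 = 129.5837143
  E ⇒ keep positive
Point 4:
  Lat: degrees = first 2 digits = 22, minutes = 7.235; 22 + 7.235/60 = 22.1205833
  N ⇒ keep positive
  Lon: degrees = first 3 digits = 153, minutes = 43.8882; 153 + 43.8882/60 = 153.7314700
  E ⇒ keep positive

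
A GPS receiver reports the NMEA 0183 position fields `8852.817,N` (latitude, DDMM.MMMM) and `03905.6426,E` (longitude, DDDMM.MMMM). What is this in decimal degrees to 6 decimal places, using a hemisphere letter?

Lat: degrees = first 2 digits = 88, minutes = 52.817; 88 + 52.817/60 = 88.8802833
λ: split at 3 digits → 039° and 5.6426′; 39 + 5.6426/60 = 39.0940433

88.880283° N, 39.094043° E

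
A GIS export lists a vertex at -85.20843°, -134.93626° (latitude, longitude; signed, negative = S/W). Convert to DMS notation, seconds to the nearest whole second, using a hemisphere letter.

Latitude is negative → S; |value| = 85.208430
φ: whole degrees 85; 12.50580′ → 12′ and 30.35″
Longitude is negative → W; |value| = 134.936260
λ: 0.936260° → 56.17560′; 0.17560 × 60 = 10.54″

85°12′30″ S, 134°56′11″ W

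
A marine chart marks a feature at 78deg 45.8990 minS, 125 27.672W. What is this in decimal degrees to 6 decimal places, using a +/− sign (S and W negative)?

-78.764983, -125.461200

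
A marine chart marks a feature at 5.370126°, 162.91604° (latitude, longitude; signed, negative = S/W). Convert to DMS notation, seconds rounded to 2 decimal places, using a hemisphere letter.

5°22′12.45″ N, 162°54′57.74″ E

Lat: 0.370126 × 60 = 22.20756′ → 22′, remainder × 60 = 12.4536″
λ: 0.916040 × 60 = 54.96240′ → 54′, remainder × 60 = 57.7440″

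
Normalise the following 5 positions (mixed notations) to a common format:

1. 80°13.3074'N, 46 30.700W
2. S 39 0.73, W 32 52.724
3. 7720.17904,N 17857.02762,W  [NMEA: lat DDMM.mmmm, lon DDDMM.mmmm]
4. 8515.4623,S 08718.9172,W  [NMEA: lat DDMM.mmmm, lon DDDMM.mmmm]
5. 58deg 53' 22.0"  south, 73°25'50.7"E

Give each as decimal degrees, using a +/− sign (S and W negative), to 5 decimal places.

1. 80.22179, -46.51167
2. -39.01217, -32.87873
3. 77.33632, -178.95046
4. -85.25771, -87.31529
5. -58.88944, 73.43075

Point 1:
  φ: 13.3074′ = 0.221790°; total 80.221790
  N → positive
  λ: 46 + 30.7/60 = 46.511667
  hemisphere W, so the sign is −
Point 2:
  Lat: 0.73′ = 0.012167°; total 39.012167
  S → negative
  Longitude: 32 + 52.724/60 = 32.878733
  hemisphere W, so the sign is −
Point 3:
  φ: split at 2 digits → 77° and 20.17904′; 77 + 20.17904/60 = 77.336317
  N → positive
  λ: split at 3 digits → 178° and 57.02762′; 178 + 57.02762/60 = 178.950460
  W ⇒ negate
Point 4:
  φ: degrees = first 2 digits = 85, minutes = 15.4623; 85 + 15.4623/60 = 85.257705
  hemisphere S, so the sign is −
  λ: degrees = first 3 digits = 87, minutes = 18.9172; 87 + 18.9172/60 = 87.315287
  W → negative
Point 5:
  Latitude: 58° + 53/60 + 22/3600 = 58 + 0.883333 + 0.006111 = 58.889444
  S → negative
  Longitude: 73° + 25/60 + 50.7/3600 = 73 + 0.416667 + 0.014083 = 73.430750
  E ⇒ keep positive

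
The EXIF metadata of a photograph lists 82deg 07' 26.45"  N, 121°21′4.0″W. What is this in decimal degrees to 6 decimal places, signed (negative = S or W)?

82.124014, -121.351111

Lat: 82° + 7/60 + 26.45/3600 = 82 + 0.116667 + 0.007347 = 82.1240139
N ⇒ keep positive
Lon: 121 + 21/60 + 4/3600 = 121.3511111
W → negative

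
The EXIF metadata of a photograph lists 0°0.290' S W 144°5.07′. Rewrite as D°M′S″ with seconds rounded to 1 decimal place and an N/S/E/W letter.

0°00′17.4″ S, 144°05′4.2″ W

Lat: fractional minutes 0.29000 × 60 = 17.400″
λ: fractional minutes 0.07000 × 60 = 4.200″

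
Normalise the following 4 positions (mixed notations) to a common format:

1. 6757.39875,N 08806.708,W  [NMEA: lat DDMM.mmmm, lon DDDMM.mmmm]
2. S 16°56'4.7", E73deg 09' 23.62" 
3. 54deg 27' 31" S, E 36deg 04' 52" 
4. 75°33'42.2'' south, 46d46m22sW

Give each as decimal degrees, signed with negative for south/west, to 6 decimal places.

1. 67.956646, -88.111800
2. -16.934639, 73.156561
3. -54.458611, 36.081111
4. -75.561722, -46.772778

Point 1:
  φ: degrees = first 2 digits = 67, minutes = 57.39875; 67 + 57.39875/60 = 67.9566458
  N → positive
  Longitude: degrees = first 3 digits = 88, minutes = 6.708; 88 + 6.708/60 = 88.1118000
  hemisphere W, so the sign is −
Point 2:
  Lat: 56′ + 4.7″ = 56.07833′; 16 + 56.07833/60 = 16.9346389
  hemisphere S, so the sign is −
  λ: 9′ + 23.62″ = 9.39367′; 73 + 9.39367/60 = 73.1565611
  E ⇒ keep positive
Point 3:
  Latitude: 54° + 27/60 + 31/3600 = 54 + 0.450000 + 0.008611 = 54.4586111
  hemisphere S, so the sign is −
  λ: 36° + 4/60 + 52/3600 = 36 + 0.066667 + 0.014444 = 36.0811111
  E → positive
Point 4:
  Latitude: 33′ + 42.2″ = 33.70333′; 75 + 33.70333/60 = 75.5617222
  hemisphere S, so the sign is −
  λ: 46° + 46/60 + 22/3600 = 46 + 0.766667 + 0.006111 = 46.7727778
  W → negative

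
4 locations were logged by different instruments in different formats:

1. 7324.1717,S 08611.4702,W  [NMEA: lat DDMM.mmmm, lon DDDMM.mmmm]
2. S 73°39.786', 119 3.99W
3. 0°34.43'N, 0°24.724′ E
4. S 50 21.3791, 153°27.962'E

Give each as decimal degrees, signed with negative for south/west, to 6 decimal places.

Point 1:
  Lat: degrees = first 2 digits = 73, minutes = 24.1717; 73 + 24.1717/60 = 73.4028617
  S → negative
  λ: split at 3 digits → 086° and 11.4702′; 86 + 11.4702/60 = 86.1911700
  W → negative
Point 2:
  Lat: 73 + 39.786/60 = 73.6631000
  S ⇒ negate
  λ: 3.99′ = 0.066500°; total 119.0665000
  W → negative
Point 3:
  φ: 34.43′ = 0.573833°; total 0.5738333
  N ⇒ keep positive
  Lon: 24.724′ = 0.412067°; total 0.4120667
  E → positive
Point 4:
  φ: 50 + 21.3791/60 = 50.3563183
  S → negative
  λ: 153 + 27.962/60 = 153.4660333
  E ⇒ keep positive

1. -73.402862, -86.191170
2. -73.663100, -119.066500
3. 0.573833, 0.412067
4. -50.356318, 153.466033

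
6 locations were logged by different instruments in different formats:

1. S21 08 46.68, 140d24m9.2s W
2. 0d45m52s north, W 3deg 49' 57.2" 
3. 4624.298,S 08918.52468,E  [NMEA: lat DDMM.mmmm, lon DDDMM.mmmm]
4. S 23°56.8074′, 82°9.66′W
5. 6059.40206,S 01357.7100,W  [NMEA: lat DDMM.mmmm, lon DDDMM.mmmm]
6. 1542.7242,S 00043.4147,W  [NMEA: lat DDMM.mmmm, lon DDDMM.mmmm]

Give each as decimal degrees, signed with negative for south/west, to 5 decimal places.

Point 1:
  Latitude: 21 + 8/60 + 46.68/3600 = 21.146300
  S → negative
  Lon: 140 + 24/60 + 9.2/3600 = 140.402556
  W → negative
Point 2:
  Latitude: 0 + 45/60 + 52/3600 = 0.764444
  N ⇒ keep positive
  λ: 3° + 49/60 + 57.2/3600 = 3 + 0.816667 + 0.015889 = 3.832556
  W ⇒ negate
Point 3:
  φ: split at 2 digits → 46° and 24.298′; 46 + 24.298/60 = 46.404967
  hemisphere S, so the sign is −
  Lon: split at 3 digits → 089° and 18.52468′; 89 + 18.52468/60 = 89.308745
  E ⇒ keep positive
Point 4:
  φ: 56.8074′ = 0.946790°; total 23.946790
  S → negative
  Longitude: 82 + 9.66/60 = 82.161000
  W → negative
Point 5:
  Latitude: degrees = first 2 digits = 60, minutes = 59.40206; 60 + 59.40206/60 = 60.990034
  S ⇒ negate
  λ: degrees = first 3 digits = 13, minutes = 57.71; 13 + 57.71/60 = 13.961833
  hemisphere W, so the sign is −
Point 6:
  φ: split at 2 digits → 15° and 42.7242′; 15 + 42.7242/60 = 15.712070
  S → negative
  Longitude: degrees = first 3 digits = 0, minutes = 43.4147; 0 + 43.4147/60 = 0.723578
  W → negative

1. -21.14630, -140.40256
2. 0.76444, -3.83256
3. -46.40497, 89.30874
4. -23.94679, -82.16100
5. -60.99003, -13.96183
6. -15.71207, -0.72358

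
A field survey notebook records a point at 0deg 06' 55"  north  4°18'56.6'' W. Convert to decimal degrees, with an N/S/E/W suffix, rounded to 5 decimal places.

0.11528° N, 4.31572° W

Lat: 6′ + 55″ = 6.91667′; 0 + 6.91667/60 = 0.115278
Longitude: 4° + 18/60 + 56.6/3600 = 4 + 0.300000 + 0.015722 = 4.315722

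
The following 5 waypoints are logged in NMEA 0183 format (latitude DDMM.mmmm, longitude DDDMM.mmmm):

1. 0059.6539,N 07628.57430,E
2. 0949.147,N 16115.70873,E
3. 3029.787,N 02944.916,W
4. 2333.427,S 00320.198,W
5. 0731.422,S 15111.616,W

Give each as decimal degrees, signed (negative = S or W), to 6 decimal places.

1. 0.994232, 76.476238
2. 9.819117, 161.261812
3. 30.496450, -29.748600
4. -23.557117, -3.336633
5. -7.523700, -151.193600

Point 1:
  Latitude: split at 2 digits → 00° and 59.6539′; 0 + 59.6539/60 = 0.9942317
  N ⇒ keep positive
  λ: split at 3 digits → 076° and 28.5743′; 76 + 28.5743/60 = 76.4762383
  E ⇒ keep positive
Point 2:
  Latitude: degrees = first 2 digits = 9, minutes = 49.147; 9 + 49.147/60 = 9.8191167
  N ⇒ keep positive
  λ: degrees = first 3 digits = 161, minutes = 15.70873; 161 + 15.70873/60 = 161.2618122
  E ⇒ keep positive
Point 3:
  Lat: split at 2 digits → 30° and 29.787′; 30 + 29.787/60 = 30.4964500
  N → positive
  Lon: split at 3 digits → 029° and 44.916′; 29 + 44.916/60 = 29.7486000
  W → negative
Point 4:
  φ: degrees = first 2 digits = 23, minutes = 33.427; 23 + 33.427/60 = 23.5571167
  S ⇒ negate
  Longitude: split at 3 digits → 003° and 20.198′; 3 + 20.198/60 = 3.3366333
  W → negative
Point 5:
  Latitude: degrees = first 2 digits = 7, minutes = 31.422; 7 + 31.422/60 = 7.5237000
  S → negative
  Longitude: degrees = first 3 digits = 151, minutes = 11.616; 151 + 11.616/60 = 151.1936000
  hemisphere W, so the sign is −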